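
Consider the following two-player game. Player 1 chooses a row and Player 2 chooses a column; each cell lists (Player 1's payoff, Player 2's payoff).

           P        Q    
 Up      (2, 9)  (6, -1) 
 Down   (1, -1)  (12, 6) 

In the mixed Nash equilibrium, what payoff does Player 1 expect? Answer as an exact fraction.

Player 2 mixes with probability q on P, chosen so Player 1 is indifferent: 2q + 6(1−q) = 1q + 12(1−q) gives q = 6/7.
Player 1's expected payoff (from either row, since indifferent) is 2·6/7 + 6·1/7 = 18/7.

18/7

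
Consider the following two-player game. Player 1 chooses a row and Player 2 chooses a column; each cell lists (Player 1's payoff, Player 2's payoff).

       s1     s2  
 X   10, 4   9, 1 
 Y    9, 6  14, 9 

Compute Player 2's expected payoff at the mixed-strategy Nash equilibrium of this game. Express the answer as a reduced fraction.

Player 1 mixes with probability p on X, chosen so Player 2 is indifferent: 4p + 6(1−p) = 1p + 9(1−p) gives p = 1/2.
Player 2's expected payoff is 4·1/2 + 6·1/2 = 5.

5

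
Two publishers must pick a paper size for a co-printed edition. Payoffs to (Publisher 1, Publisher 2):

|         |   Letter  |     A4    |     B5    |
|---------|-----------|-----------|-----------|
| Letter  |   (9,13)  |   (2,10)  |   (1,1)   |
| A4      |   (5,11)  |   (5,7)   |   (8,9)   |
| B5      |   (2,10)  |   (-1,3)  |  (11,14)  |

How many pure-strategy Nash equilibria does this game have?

Both Letter: Publisher 1 gets 9 (best alternative 5); Publisher 2 gets 13 (best alternative 10). Neither deviates — NE.
Both B5: Publisher 1 gets 11 (best alternative 8); Publisher 2 gets 14 (best alternative 10). Neither deviates — NE.
Both A4 is not a NE: Publisher 2 would switch to Letter (11 > 7).
No other cell survives both best-response checks, so there are 2 pure NE.

2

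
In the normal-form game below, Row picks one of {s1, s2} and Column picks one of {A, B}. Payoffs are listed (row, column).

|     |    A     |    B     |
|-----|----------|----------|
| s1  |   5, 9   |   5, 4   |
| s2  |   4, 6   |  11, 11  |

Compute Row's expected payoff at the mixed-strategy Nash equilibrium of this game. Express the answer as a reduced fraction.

Column mixes with probability q on A, chosen so Row is indifferent: 5q + 5(1−q) = 4q + 11(1−q) gives q = 6/7.
Row's expected payoff (from either row, since indifferent) is 5·6/7 + 5·1/7 = 5.

5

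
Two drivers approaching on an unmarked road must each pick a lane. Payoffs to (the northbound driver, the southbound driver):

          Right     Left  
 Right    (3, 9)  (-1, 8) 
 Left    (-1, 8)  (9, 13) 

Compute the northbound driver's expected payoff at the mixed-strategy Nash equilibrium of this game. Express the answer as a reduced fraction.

13/7

The southbound driver mixes with probability q on Right, chosen so the northbound driver is indifferent: 3q + (-1)(1−q) = (-1)q + 9(1−q) gives q = 5/7.
The northbound driver's expected payoff (from either row, since indifferent) is 3·5/7 + (-1)·2/7 = 13/7.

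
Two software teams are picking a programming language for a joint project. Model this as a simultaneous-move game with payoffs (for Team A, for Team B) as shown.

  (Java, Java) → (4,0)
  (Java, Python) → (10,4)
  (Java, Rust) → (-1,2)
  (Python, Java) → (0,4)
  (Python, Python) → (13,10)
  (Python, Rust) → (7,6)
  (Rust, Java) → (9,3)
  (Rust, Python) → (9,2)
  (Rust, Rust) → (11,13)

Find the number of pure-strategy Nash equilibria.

Both Python: Team A gets 13 (best alternative 10); Team B gets 10 (best alternative 6). Neither deviates — NE.
Both Rust: Team A gets 11 (best alternative 7); Team B gets 13 (best alternative 3). Neither deviates — NE.
Both Java is not a NE: Team A would switch to Rust (9 > 4).
No other cell survives both best-response checks, so there are 2 pure NE.

2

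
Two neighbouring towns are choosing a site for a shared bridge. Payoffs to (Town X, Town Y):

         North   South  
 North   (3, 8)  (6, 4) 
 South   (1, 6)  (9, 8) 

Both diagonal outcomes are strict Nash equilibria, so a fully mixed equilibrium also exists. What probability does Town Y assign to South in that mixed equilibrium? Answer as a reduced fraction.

2/5

Town Y's mix q on North must make Town X indifferent between North and South.
Town X's payoff from North: 3q + 6(1−q). From South: 1q + 9(1−q).
Set equal: 2q = 3(1−q) → q = 3/5.
Probability on South is 1 − 3/5 = 2/5.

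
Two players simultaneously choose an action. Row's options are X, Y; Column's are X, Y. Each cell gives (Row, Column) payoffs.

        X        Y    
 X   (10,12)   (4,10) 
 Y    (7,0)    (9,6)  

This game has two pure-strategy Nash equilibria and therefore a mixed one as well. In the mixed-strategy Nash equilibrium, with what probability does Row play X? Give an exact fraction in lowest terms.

3/4

Row's mix p on X must make Column indifferent between X and Y.
Column's payoff from X: 12p + 0(1−p). From Y: 10p + 6(1−p).
Set equal: 2p = 6(1−p) → p = 6/8 = 3/4.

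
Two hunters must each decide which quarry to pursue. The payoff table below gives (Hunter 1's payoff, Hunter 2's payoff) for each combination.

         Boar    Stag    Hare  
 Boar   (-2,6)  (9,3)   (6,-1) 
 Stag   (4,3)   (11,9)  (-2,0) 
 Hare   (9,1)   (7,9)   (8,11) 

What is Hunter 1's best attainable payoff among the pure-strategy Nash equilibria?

11

Both Stag is a pure NE (Hunter 1: 11 ≥ 9; Hunter 2: 9 ≥ 3). Hunter 1 gets 11.
Both Hare is a pure NE (Hunter 1: 8 ≥ 6; Hunter 2: 11 ≥ 9). Hunter 1 gets 8.
Every other cell has a profitable deviation for at least one player. Highest of {11, 8} is 11.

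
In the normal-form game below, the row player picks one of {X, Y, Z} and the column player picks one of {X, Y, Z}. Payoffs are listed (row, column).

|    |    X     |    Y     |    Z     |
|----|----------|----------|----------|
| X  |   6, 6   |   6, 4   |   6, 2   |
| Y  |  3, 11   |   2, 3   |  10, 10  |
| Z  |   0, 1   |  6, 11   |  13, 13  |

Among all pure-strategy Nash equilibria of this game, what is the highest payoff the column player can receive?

13

Both X is a pure NE (the row player: 6 ≥ 3; the column player: 6 ≥ 4). The column player gets 6.
Both Z is a pure NE (the row player: 13 ≥ 10; the column player: 13 ≥ 11). The column player gets 13.
Every other cell has a profitable deviation for at least one player. Highest of {6, 13} is 13.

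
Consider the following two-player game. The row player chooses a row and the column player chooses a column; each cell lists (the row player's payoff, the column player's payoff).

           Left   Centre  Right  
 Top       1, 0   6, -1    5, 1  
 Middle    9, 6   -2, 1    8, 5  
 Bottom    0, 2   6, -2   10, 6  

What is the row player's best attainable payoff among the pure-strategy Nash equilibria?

10

(Middle, Left) is a pure NE (the row player: 9 ≥ 1; the column player: 6 ≥ 5). The row player gets 9.
(Bottom, Right) is a pure NE (the row player: 10 ≥ 8; the column player: 6 ≥ 2). The row player gets 10.
Every other cell has a profitable deviation for at least one player. Highest of {9, 10} is 10.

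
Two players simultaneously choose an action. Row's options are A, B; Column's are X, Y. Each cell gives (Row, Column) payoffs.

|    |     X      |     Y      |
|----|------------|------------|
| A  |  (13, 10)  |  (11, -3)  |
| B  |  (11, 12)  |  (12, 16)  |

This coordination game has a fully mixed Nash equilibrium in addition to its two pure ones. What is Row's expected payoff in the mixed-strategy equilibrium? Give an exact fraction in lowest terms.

Column mixes with probability q on X, chosen so Row is indifferent: 13q + 11(1−q) = 11q + 12(1−q) gives q = 1/3.
Row's expected payoff (from either row, since indifferent) is 13·1/3 + 11·2/3 = 35/3.

35/3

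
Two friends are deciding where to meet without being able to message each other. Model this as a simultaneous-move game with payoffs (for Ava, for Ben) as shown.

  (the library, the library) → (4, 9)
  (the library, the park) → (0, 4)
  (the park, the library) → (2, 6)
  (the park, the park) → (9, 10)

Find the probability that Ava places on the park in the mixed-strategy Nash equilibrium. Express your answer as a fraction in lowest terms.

Ava's mix p on the library must make Ben indifferent between the library and the park.
Ben's payoff from the library: 9p + 6(1−p). From the park: 4p + 10(1−p).
Set equal: 5p = 4(1−p) → p = 4/9.
Probability on the park is 1 − 4/9 = 5/9.

5/9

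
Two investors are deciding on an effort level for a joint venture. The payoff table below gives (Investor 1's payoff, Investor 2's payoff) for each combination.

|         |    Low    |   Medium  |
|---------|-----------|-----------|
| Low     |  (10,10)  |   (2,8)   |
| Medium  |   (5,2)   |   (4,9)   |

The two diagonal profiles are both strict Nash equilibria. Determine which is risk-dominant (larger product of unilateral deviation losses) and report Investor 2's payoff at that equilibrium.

9

At both Low: Investor 1 loses 10 − 5 = 5 by deviating; Investor 2 loses 10 − 8 = 2. Product = 5·2 = 10.
At both Medium: Investor 1 loses 4 − 2 = 2 by deviating; Investor 2 loses 9 − 2 = 7. Product = 2·7 = 14.
14 > 10, so both Medium is risk-dominant. Investor 2's payoff there is 9.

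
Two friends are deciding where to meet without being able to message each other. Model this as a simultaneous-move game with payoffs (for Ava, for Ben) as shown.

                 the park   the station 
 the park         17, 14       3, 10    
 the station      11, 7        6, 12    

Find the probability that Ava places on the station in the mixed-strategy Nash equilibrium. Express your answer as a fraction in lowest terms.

Ava's mix p on the park must make Ben indifferent between the park and the station.
Ben's payoff from the park: 14p + 7(1−p). From the station: 10p + 12(1−p).
Set equal: 4p = 5(1−p) → p = 5/9.
Probability on the station is 1 − 5/9 = 4/9.

4/9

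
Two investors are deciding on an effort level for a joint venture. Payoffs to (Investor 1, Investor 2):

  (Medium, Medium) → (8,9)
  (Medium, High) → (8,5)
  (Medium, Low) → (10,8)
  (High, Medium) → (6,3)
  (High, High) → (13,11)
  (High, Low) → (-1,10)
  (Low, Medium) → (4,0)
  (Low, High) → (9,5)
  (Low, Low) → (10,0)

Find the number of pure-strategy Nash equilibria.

2

Both Medium: Investor 1 gets 8 (best alternative 6); Investor 2 gets 9 (best alternative 8). Neither deviates — NE.
Both High: Investor 1 gets 13 (best alternative 9); Investor 2 gets 11 (best alternative 10). Neither deviates — NE.
Both Low is not a NE: Investor 2 would switch to High (5 > 0).
No other cell survives both best-response checks, so there are 2 pure NE.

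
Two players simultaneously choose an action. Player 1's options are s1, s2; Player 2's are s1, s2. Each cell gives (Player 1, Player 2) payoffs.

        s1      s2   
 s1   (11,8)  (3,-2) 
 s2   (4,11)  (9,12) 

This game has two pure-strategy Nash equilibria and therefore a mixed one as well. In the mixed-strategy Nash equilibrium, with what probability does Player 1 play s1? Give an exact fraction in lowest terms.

Player 1's mix p on s1 must make Player 2 indifferent between s1 and s2.
Player 2's payoff from s1: 8p + 11(1−p). From s2: (-2)p + 12(1−p).
Set equal: 10p = 1(1−p) → p = 1/11.

1/11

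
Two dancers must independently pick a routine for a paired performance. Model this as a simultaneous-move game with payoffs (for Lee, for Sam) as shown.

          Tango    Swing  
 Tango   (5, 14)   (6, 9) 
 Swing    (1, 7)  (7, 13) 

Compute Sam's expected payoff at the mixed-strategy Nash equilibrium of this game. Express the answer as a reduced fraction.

Lee mixes with probability p on Tango, chosen so Sam is indifferent: 14p + 7(1−p) = 9p + 13(1−p) gives p = 6/11.
Sam's expected payoff is 14·6/11 + 7·5/11 = 119/11.

119/11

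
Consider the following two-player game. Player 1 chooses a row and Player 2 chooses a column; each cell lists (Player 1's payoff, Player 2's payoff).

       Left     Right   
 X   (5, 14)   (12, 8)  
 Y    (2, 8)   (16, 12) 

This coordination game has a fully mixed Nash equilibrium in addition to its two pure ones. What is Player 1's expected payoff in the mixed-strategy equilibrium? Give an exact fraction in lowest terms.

8

Player 2 mixes with probability q on Left, chosen so Player 1 is indifferent: 5q + 12(1−q) = 2q + 16(1−q) gives q = 4/7.
Player 1's expected payoff (from either row, since indifferent) is 5·4/7 + 12·3/7 = 8.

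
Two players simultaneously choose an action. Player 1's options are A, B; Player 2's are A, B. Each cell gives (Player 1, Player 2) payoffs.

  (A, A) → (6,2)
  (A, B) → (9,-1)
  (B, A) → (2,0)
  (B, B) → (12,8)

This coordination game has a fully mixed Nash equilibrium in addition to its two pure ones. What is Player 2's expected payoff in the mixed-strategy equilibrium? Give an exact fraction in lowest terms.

Player 1 mixes with probability p on A, chosen so Player 2 is indifferent: 2p + 0(1−p) = (-1)p + 8(1−p) gives p = 8/11.
Player 2's expected payoff is 2·8/11 + 0·3/11 = 16/11.

16/11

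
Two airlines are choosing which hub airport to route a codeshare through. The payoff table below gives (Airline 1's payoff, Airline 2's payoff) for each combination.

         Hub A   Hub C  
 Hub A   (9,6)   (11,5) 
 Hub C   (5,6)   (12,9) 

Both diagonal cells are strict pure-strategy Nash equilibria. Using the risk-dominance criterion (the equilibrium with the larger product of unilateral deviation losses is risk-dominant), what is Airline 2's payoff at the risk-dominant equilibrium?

At both Hub A: Airline 1 loses 9 − 5 = 4 by deviating; Airline 2 loses 6 − 5 = 1. Product = 4·1 = 4.
At both Hub C: Airline 1 loses 12 − 11 = 1 by deviating; Airline 2 loses 9 − 6 = 3. Product = 1·3 = 3.
4 > 3, so both Hub A is risk-dominant. Airline 2's payoff there is 6.

6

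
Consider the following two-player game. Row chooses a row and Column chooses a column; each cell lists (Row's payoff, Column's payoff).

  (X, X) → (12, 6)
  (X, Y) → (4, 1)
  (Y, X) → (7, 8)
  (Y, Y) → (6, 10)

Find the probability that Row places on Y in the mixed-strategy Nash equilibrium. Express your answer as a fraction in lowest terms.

5/7

Row's mix p on X must make Column indifferent between X and Y.
Column's payoff from X: 6p + 8(1−p). From Y: 1p + 10(1−p).
Set equal: 5p = 2(1−p) → p = 2/7.
Probability on Y is 1 − 2/7 = 5/7.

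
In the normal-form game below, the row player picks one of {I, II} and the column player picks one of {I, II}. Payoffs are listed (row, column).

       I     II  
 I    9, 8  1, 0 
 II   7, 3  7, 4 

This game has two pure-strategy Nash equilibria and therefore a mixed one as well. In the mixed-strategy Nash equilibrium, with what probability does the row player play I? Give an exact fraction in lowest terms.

The row player's mix p on I must make the column player indifferent between I and II.
The column player's payoff from I: 8p + 3(1−p). From II: 0p + 4(1−p).
Set equal: 8p = 1(1−p) → p = 1/9.

1/9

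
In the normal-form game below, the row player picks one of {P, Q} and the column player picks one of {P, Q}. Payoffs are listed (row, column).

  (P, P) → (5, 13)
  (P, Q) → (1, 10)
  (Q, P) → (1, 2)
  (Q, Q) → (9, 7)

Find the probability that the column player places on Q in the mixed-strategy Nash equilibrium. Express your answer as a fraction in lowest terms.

The column player's mix q on P must make the row player indifferent between P and Q.
The row player's payoff from P: 5q + 1(1−q). From Q: 1q + 9(1−q).
Set equal: 4q = 8(1−q) → q = 8/12 = 2/3.
Probability on Q is 1 − 2/3 = 1/3.

1/3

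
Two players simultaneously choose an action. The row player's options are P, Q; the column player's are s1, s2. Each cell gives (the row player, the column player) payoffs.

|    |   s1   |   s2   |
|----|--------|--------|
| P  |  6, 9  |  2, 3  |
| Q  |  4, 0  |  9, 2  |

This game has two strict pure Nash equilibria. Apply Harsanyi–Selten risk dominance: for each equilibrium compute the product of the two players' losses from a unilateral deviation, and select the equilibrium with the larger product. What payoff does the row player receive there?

9

At (P, s1): the row player loses 6 − 4 = 2 by deviating; the column player loses 9 − 3 = 6. Product = 2·6 = 12.
At (Q, s2): the row player loses 9 − 2 = 7 by deviating; the column player loses 2 − 0 = 2. Product = 7·2 = 14.
14 > 12, so (Q, s2) is risk-dominant. The row player's payoff there is 9.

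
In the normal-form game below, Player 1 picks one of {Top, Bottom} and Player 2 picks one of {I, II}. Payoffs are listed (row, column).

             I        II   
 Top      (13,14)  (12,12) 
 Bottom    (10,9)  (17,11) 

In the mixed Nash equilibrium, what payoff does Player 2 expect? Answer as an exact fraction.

23/2

Player 1 mixes with probability p on Top, chosen so Player 2 is indifferent: 14p + 9(1−p) = 12p + 11(1−p) gives p = 1/2.
Player 2's expected payoff is 14·1/2 + 9·1/2 = 23/2.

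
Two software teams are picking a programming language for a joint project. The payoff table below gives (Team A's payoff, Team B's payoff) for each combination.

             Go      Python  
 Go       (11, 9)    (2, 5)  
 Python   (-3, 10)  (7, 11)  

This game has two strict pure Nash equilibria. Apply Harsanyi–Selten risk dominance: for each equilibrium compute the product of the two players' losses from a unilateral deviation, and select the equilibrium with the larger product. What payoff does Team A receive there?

At both Go: Team A loses 11 − (-3) = 14 by deviating; Team B loses 9 − 5 = 4. Product = 14·4 = 56.
At both Python: Team A loses 7 − 2 = 5 by deviating; Team B loses 11 − 10 = 1. Product = 5·1 = 5.
56 > 5, so both Go is risk-dominant. Team A's payoff there is 11.

11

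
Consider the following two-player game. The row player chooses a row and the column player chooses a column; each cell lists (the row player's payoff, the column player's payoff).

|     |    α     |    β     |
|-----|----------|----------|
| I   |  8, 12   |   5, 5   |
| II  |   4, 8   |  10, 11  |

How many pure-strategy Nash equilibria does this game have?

(I, α): the row player gets 8 (best alternative 4); the column player gets 12 (best alternative 5). Neither deviates — NE.
(II, β): the row player gets 10 (best alternative 5); the column player gets 11 (best alternative 8). Neither deviates — NE.
(II, α) is not a NE: the row player would switch to I (8 > 4).
No other cell survives both best-response checks, so there are 2 pure NE.

2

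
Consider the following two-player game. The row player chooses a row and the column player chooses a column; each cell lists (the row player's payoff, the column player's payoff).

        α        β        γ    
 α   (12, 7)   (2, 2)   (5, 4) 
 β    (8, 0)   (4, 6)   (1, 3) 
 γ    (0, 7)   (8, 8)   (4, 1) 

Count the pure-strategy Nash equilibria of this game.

Both α: the row player gets 12 (best alternative 8); the column player gets 7 (best alternative 4). Neither deviates — NE.
(γ, β): the row player gets 8 (best alternative 4); the column player gets 8 (best alternative 7). Neither deviates — NE.
Both β is not a NE: the row player would switch to γ (8 > 4).
No other cell survives both best-response checks, so there are 2 pure NE.

2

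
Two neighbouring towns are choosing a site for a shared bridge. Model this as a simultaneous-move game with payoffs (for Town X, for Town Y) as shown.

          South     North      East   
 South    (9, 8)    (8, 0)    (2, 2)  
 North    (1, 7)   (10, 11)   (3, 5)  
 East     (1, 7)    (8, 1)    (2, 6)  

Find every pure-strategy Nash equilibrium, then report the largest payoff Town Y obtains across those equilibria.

Both South is a pure NE (Town X: 9 ≥ 1; Town Y: 8 ≥ 2). Town Y gets 8.
Both North is a pure NE (Town X: 10 ≥ 8; Town Y: 11 ≥ 7). Town Y gets 11.
Every other cell has a profitable deviation for at least one player. Highest of {8, 11} is 11.

11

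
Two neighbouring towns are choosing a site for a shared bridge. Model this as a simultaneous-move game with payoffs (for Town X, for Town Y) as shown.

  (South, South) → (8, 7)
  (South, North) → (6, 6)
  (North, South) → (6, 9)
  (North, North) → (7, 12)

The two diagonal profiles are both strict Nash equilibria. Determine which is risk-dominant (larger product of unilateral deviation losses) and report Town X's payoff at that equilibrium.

7

At both South: Town X loses 8 − 6 = 2 by deviating; Town Y loses 7 − 6 = 1. Product = 2·1 = 2.
At both North: Town X loses 7 − 6 = 1 by deviating; Town Y loses 12 − 9 = 3. Product = 1·3 = 3.
3 > 2, so both North is risk-dominant. Town X's payoff there is 7.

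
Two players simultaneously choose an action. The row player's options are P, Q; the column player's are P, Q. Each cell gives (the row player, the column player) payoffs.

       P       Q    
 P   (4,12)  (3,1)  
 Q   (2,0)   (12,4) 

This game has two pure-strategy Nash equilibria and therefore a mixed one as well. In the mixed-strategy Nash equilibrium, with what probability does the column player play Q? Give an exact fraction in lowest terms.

The column player's mix q on P must make the row player indifferent between P and Q.
The row player's payoff from P: 4q + 3(1−q). From Q: 2q + 12(1−q).
Set equal: 2q = 9(1−q) → q = 9/11.
Probability on Q is 1 − 9/11 = 2/11.

2/11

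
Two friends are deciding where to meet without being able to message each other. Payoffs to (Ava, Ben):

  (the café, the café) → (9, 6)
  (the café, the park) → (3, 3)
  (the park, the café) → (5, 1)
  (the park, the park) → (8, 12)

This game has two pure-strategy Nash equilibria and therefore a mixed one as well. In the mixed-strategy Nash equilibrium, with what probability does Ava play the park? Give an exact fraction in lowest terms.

Ava's mix p on the café must make Ben indifferent between the café and the park.
Ben's payoff from the café: 6p + 1(1−p). From the park: 3p + 12(1−p).
Set equal: 3p = 11(1−p) → p = 11/14.
Probability on the park is 1 − 11/14 = 3/14.

3/14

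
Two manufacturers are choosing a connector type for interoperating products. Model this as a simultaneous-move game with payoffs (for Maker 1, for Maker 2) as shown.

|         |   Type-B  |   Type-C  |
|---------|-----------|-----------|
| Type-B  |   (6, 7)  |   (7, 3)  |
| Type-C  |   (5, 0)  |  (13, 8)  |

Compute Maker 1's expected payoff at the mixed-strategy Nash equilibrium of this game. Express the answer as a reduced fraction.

43/7

Maker 2 mixes with probability q on Type-B, chosen so Maker 1 is indifferent: 6q + 7(1−q) = 5q + 13(1−q) gives q = 6/7.
Maker 1's expected payoff (from either row, since indifferent) is 6·6/7 + 7·1/7 = 43/7.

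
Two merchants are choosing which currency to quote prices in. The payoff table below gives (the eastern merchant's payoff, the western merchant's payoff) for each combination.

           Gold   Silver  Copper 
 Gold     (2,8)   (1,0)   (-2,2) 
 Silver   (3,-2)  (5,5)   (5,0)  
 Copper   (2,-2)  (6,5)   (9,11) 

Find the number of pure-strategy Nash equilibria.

Both Copper: the eastern merchant gets 9 (best alternative 5); the western merchant gets 11 (best alternative 5). Neither deviates — NE.
Both Gold is not a NE: the eastern merchant would switch to Silver (3 > 2).
No other cell survives both best-response checks, so there is 1 pure NE.

1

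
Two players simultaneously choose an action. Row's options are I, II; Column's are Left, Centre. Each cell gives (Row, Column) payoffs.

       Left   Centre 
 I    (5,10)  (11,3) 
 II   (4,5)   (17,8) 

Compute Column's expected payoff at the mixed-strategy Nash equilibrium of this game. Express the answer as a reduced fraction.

Row mixes with probability p on I, chosen so Column is indifferent: 10p + 5(1−p) = 3p + 8(1−p) gives p = 3/10.
Column's expected payoff is 10·3/10 + 5·7/10 = 13/2.

13/2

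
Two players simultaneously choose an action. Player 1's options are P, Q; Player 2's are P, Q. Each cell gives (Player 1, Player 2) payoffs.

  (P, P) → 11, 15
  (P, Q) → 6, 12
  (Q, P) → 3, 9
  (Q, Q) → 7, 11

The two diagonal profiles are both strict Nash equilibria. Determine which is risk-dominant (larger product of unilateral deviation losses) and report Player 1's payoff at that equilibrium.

At both P: Player 1 loses 11 − 3 = 8 by deviating; Player 2 loses 15 − 12 = 3. Product = 8·3 = 24.
At both Q: Player 1 loses 7 − 6 = 1 by deviating; Player 2 loses 11 − 9 = 2. Product = 1·2 = 2.
24 > 2, so both P is risk-dominant. Player 1's payoff there is 11.

11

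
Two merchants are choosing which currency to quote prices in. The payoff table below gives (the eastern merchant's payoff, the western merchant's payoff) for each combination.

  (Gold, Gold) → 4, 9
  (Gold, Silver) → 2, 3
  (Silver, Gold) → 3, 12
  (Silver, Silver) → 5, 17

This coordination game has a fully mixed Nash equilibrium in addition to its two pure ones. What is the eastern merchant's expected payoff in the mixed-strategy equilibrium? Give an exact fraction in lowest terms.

The western merchant mixes with probability q on Gold, chosen so the eastern merchant is indifferent: 4q + 2(1−q) = 3q + 5(1−q) gives q = 3/4.
The eastern merchant's expected payoff (from either row, since indifferent) is 4·3/4 + 2·1/4 = 7/2.

7/2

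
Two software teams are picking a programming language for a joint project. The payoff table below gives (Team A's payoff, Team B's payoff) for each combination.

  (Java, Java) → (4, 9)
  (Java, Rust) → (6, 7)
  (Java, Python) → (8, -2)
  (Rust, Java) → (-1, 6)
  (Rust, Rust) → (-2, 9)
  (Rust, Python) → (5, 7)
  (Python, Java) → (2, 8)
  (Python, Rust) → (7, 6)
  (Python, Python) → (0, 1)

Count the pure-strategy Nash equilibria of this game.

Both Java: Team A gets 4 (best alternative 2); Team B gets 9 (best alternative 7). Neither deviates — NE.
Both Python is not a NE: Team A would switch to Java (8 > 0).
No other cell survives both best-response checks, so there is 1 pure NE.

1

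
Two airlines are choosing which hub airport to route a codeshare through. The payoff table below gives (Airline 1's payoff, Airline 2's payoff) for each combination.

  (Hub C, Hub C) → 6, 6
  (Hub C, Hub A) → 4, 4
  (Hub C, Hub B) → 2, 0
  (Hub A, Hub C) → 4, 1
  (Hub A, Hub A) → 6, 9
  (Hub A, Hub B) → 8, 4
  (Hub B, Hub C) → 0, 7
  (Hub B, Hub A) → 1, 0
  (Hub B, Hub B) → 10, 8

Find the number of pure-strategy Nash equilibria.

Both Hub C: Airline 1 gets 6 (best alternative 4); Airline 2 gets 6 (best alternative 4). Neither deviates — NE.
Both Hub A: Airline 1 gets 6 (best alternative 4); Airline 2 gets 9 (best alternative 4). Neither deviates — NE.
Both Hub B: Airline 1 gets 10 (best alternative 8); Airline 2 gets 8 (best alternative 7). Neither deviates — NE.
(Hub C, Hub A) is not a NE: Airline 1 would switch to Hub A (6 > 4).
No other cell survives both best-response checks, so there are 3 pure NE.

3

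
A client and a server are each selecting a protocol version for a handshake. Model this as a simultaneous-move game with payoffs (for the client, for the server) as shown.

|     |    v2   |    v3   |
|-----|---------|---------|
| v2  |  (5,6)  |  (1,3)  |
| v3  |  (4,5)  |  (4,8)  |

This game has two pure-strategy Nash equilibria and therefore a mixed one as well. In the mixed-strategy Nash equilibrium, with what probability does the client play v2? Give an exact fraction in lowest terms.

1/2

The client's mix p on v2 must make the server indifferent between v2 and v3.
The server's payoff from v2: 6p + 5(1−p). From v3: 3p + 8(1−p).
Set equal: 3p = 3(1−p) → p = 3/6 = 1/2.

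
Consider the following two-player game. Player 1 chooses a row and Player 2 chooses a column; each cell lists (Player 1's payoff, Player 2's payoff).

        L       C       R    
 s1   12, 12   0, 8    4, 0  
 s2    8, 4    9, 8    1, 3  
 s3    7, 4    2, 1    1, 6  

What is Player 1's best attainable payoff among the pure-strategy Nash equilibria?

(s1, L) is a pure NE (Player 1: 12 ≥ 8; Player 2: 12 ≥ 8). Player 1 gets 12.
(s2, C) is a pure NE (Player 1: 9 ≥ 2; Player 2: 8 ≥ 4). Player 1 gets 9.
Every other cell has a profitable deviation for at least one player. Highest of {12, 9} is 12.

12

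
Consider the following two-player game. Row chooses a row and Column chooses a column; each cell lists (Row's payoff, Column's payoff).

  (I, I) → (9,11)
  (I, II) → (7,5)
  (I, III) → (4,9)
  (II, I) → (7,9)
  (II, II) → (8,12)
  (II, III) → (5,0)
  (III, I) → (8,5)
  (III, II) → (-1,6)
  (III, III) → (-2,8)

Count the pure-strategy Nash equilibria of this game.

2

Both I: Row gets 9 (best alternative 8); Column gets 11 (best alternative 9). Neither deviates — NE.
Both II: Row gets 8 (best alternative 7); Column gets 12 (best alternative 9). Neither deviates — NE.
Both III is not a NE: Row would switch to II (5 > -2).
No other cell survives both best-response checks, so there are 2 pure NE.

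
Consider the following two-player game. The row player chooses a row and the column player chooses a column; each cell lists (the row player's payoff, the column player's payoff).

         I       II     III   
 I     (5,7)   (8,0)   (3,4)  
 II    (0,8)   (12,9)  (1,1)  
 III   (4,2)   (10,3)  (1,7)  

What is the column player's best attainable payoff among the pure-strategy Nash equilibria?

Both I is a pure NE (the row player: 5 ≥ 4; the column player: 7 ≥ 4). The column player gets 7.
Both II is a pure NE (the row player: 12 ≥ 10; the column player: 9 ≥ 8). The column player gets 9.
Every other cell has a profitable deviation for at least one player. Highest of {7, 9} is 9.

9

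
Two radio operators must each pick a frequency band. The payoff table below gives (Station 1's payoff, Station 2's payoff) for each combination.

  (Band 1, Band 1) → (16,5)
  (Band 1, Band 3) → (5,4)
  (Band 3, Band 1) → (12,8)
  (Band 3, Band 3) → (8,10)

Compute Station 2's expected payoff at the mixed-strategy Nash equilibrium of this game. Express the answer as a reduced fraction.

6

Station 1 mixes with probability p on Band 1, chosen so Station 2 is indifferent: 5p + 8(1−p) = 4p + 10(1−p) gives p = 2/3.
Station 2's expected payoff is 5·2/3 + 8·1/3 = 6.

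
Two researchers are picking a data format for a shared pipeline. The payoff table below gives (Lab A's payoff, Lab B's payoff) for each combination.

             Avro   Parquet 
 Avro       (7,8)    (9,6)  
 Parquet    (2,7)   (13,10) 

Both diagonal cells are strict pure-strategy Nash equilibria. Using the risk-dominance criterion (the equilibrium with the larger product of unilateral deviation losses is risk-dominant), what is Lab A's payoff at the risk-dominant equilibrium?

At both Avro: Lab A loses 7 − 2 = 5 by deviating; Lab B loses 8 − 6 = 2. Product = 5·2 = 10.
At both Parquet: Lab A loses 13 − 9 = 4 by deviating; Lab B loses 10 − 7 = 3. Product = 4·3 = 12.
12 > 10, so both Parquet is risk-dominant. Lab A's payoff there is 13.

13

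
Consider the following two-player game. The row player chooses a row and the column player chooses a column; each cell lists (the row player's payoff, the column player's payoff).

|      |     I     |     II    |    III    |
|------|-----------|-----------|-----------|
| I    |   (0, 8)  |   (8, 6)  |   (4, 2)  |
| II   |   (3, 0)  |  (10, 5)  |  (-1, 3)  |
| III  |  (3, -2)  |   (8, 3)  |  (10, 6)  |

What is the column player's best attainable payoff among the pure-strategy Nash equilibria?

Both II is a pure NE (the row player: 10 ≥ 8; the column player: 5 ≥ 3). The column player gets 5.
Both III is a pure NE (the row player: 10 ≥ 4; the column player: 6 ≥ 3). The column player gets 6.
Every other cell has a profitable deviation for at least one player. Highest of {5, 6} is 6.

6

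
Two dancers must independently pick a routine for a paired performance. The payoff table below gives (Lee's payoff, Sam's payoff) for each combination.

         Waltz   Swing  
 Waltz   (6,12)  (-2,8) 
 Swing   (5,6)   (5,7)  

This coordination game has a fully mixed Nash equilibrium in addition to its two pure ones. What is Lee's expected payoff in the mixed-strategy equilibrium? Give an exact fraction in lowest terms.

Sam mixes with probability q on Waltz, chosen so Lee is indifferent: 6q + (-2)(1−q) = 5q + 5(1−q) gives q = 7/8.
Lee's expected payoff (from either row, since indifferent) is 6·7/8 + (-2)·1/8 = 5.

5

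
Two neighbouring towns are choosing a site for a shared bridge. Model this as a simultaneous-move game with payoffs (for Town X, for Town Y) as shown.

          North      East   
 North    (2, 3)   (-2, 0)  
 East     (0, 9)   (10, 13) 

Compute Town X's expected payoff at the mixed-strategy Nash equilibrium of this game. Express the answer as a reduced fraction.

10/7

Town Y mixes with probability q on North, chosen so Town X is indifferent: 2q + (-2)(1−q) = 0q + 10(1−q) gives q = 6/7.
Town X's expected payoff (from either row, since indifferent) is 2·6/7 + (-2)·1/7 = 10/7.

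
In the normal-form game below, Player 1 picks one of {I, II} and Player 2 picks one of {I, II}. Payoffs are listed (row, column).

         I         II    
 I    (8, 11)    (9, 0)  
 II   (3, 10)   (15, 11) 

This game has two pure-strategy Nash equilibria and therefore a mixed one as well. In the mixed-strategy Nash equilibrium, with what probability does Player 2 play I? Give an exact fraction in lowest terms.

6/11

Player 2's mix q on I must make Player 1 indifferent between I and II.
Player 1's payoff from I: 8q + 9(1−q). From II: 3q + 15(1−q).
Set equal: 5q = 6(1−q) → q = 6/11.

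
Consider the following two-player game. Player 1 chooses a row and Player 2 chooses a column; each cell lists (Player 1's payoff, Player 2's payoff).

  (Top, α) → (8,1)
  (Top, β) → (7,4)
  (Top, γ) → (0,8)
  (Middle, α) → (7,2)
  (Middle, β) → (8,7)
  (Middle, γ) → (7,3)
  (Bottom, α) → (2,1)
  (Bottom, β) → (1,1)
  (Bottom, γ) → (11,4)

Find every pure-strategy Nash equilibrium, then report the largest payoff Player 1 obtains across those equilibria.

(Middle, β) is a pure NE (Player 1: 8 ≥ 7; Player 2: 7 ≥ 3). Player 1 gets 8.
(Bottom, γ) is a pure NE (Player 1: 11 ≥ 7; Player 2: 4 ≥ 1). Player 1 gets 11.
Every other cell has a profitable deviation for at least one player. Highest of {8, 11} is 11.

11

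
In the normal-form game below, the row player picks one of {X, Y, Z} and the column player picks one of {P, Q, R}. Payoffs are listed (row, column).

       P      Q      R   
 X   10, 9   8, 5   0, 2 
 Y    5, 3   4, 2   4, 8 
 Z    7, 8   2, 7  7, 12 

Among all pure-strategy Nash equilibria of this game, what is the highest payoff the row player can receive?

(X, P) is a pure NE (the row player: 10 ≥ 7; the column player: 9 ≥ 5). The row player gets 10.
(Z, R) is a pure NE (the row player: 7 ≥ 4; the column player: 12 ≥ 8). The row player gets 7.
Every other cell has a profitable deviation for at least one player. Highest of {10, 7} is 10.

10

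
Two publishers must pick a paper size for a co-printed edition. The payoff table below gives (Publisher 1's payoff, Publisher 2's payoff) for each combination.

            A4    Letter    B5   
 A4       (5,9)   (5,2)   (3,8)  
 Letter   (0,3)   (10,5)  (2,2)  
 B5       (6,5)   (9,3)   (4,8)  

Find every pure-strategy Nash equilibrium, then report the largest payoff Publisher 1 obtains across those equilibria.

Both Letter is a pure NE (Publisher 1: 10 ≥ 9; Publisher 2: 5 ≥ 3). Publisher 1 gets 10.
Both B5 is a pure NE (Publisher 1: 4 ≥ 3; Publisher 2: 8 ≥ 5). Publisher 1 gets 4.
Every other cell has a profitable deviation for at least one player. Highest of {10, 4} is 10.

10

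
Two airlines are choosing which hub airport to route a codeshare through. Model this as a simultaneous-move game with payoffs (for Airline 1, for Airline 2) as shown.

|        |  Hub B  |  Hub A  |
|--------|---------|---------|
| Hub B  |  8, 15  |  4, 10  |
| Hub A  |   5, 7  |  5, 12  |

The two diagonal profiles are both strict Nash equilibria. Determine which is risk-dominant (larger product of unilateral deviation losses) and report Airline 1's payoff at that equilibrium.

8

At both Hub B: Airline 1 loses 8 − 5 = 3 by deviating; Airline 2 loses 15 − 10 = 5. Product = 3·5 = 15.
At both Hub A: Airline 1 loses 5 − 4 = 1 by deviating; Airline 2 loses 12 − 7 = 5. Product = 1·5 = 5.
15 > 5, so both Hub B is risk-dominant. Airline 1's payoff there is 8.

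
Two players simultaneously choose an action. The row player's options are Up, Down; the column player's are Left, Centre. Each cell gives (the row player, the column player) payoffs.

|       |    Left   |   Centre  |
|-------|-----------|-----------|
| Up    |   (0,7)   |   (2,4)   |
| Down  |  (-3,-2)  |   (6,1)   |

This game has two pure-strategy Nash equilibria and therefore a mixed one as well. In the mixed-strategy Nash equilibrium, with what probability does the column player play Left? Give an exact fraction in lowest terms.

4/7

The column player's mix q on Left must make the row player indifferent between Up and Down.
The row player's payoff from Up: 0q + 2(1−q). From Down: (-3)q + 6(1−q).
Set equal: 3q = 4(1−q) → q = 4/7.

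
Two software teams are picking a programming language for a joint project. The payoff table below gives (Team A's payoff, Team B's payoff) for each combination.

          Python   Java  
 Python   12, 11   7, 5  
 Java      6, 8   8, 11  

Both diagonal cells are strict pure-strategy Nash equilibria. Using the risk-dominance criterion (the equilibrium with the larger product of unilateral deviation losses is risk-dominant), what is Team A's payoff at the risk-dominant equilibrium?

12

At both Python: Team A loses 12 − 6 = 6 by deviating; Team B loses 11 − 5 = 6. Product = 6·6 = 36.
At both Java: Team A loses 8 − 7 = 1 by deviating; Team B loses 11 − 8 = 3. Product = 1·3 = 3.
36 > 3, so both Python is risk-dominant. Team A's payoff there is 12.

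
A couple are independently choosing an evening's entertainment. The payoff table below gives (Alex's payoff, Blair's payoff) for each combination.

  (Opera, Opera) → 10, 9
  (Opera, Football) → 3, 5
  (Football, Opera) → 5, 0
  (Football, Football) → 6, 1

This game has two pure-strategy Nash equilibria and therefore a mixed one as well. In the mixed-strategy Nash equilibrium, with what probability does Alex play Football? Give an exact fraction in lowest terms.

4/5

Alex's mix p on Opera must make Blair indifferent between Opera and Football.
Blair's payoff from Opera: 9p + 0(1−p). From Football: 5p + 1(1−p).
Set equal: 4p = 1(1−p) → p = 1/5.
Probability on Football is 1 − 1/5 = 4/5.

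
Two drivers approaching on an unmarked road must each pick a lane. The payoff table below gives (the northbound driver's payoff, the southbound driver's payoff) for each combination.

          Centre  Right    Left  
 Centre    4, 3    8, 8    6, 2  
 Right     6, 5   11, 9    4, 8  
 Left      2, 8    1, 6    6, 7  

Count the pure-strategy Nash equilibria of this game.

Both Right: the northbound driver gets 11 (best alternative 8); the southbound driver gets 9 (best alternative 8). Neither deviates — NE.
Both Left is not a NE: the southbound driver would switch to Centre (8 > 7).
No other cell survives both best-response checks, so there is 1 pure NE.

1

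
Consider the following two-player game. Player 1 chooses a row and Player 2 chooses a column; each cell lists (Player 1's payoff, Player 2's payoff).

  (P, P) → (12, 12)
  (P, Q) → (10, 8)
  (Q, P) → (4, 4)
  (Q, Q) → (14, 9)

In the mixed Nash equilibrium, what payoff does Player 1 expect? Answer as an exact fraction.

Player 2 mixes with probability q on P, chosen so Player 1 is indifferent: 12q + 10(1−q) = 4q + 14(1−q) gives q = 1/3.
Player 1's expected payoff (from either row, since indifferent) is 12·1/3 + 10·2/3 = 32/3.

32/3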